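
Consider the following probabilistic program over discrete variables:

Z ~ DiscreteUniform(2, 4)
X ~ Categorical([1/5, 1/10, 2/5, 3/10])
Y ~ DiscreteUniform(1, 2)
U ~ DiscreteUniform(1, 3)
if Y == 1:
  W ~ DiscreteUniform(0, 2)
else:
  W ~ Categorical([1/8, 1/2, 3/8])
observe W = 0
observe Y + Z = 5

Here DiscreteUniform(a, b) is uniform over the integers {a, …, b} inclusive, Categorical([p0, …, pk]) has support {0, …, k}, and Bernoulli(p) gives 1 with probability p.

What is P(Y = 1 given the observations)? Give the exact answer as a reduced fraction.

Enumerate traces; 24 have nonzero weight after conditioning:
  (Z=3, X=0, Y=2, U=1, W=0) weight 1/720
  (Z=3, X=0, Y=2, U=2, W=0) weight 1/720
  (Z=3, X=0, Y=2, U=3, W=0) weight 1/720
  (Z=3, X=1, Y=2, U=1, W=0) weight 1/1440
  (Z=3, X=1, Y=2, U=2, W=0) weight 1/1440
  (Z=3, X=1, Y=2, U=3, W=0) weight 1/1440
  (Z=3, X=2, Y=2, U=1, W=0) weight 1/360
  (Z=3, X=2, Y=2, U=2, W=0) weight 1/360
  (Z=4, X=0, Y=1, U=1, W=0) weight 1/270
  … 15 more
Group by Y:
  weight(Y=1) = 1/18
  weight(Y=2) = 1/48
Total weight = 1/18 + 1/48 = 11/144
P(Y=1 | obs) = 1/18 / 11/144 = 8/11
P(Y=2 | obs) = 1/48 / 11/144 = 3/11

P(Y = 1 | obs) = 8/11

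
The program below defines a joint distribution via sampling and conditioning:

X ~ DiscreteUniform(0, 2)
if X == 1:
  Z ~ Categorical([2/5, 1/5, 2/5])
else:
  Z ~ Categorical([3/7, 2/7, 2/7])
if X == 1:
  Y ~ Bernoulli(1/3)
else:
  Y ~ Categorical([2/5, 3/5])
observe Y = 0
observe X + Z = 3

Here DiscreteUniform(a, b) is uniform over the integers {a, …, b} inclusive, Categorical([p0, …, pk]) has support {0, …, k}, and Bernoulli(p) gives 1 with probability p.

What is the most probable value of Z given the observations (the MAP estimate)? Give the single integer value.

Enumerate traces; 2 have nonzero weight after conditioning:
  (X=1, Z=2, Y=0) weight 4/45
  (X=2, Z=1, Y=0) weight 4/105
Group by Z:
  weight(Z=1) = 4/105
  weight(Z=2) = 4/45
Total weight = 4/105 + 4/45 = 8/63
P(Z=1 | obs) = 4/105 / 8/63 = 3/10
P(Z=2 | obs) = 4/45 / 8/63 = 7/10
argmax = 2

argmax_v P(Z = v | obs) = 2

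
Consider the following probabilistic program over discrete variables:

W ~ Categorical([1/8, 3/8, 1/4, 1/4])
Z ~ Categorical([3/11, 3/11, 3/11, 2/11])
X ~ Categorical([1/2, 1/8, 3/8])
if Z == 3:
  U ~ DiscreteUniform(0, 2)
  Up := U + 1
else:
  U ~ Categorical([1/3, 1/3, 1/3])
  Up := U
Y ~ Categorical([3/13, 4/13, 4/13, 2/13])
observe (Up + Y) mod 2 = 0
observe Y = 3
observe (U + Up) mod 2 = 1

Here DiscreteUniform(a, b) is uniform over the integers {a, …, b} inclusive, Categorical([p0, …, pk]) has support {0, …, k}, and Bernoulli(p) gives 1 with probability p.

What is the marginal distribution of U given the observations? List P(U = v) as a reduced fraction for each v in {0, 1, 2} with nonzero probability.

Enumerate traces; 24 have nonzero weight after conditioning:
  (W=0, Z=3, X=0, U=0, Y=3) weight 1/1716
  (W=0, Z=3, X=0, U=2, Y=3) weight 1/1716
  (W=0, Z=3, X=1, U=0, Y=3) weight 1/6864
  (W=0, Z=3, X=1, U=2, Y=3) weight 1/6864
  (W=0, Z=3, X=2, U=0, Y=3) weight 1/2288
  (W=0, Z=3, X=2, U=2, Y=3) weight 1/2288
  (W=1, Z=3, X=0, U=0, Y=3) weight 1/572
  (W=1, Z=3, X=0, U=2, Y=3) weight 1/572
  … 16 more
Group by U:
  weight(U=0) = 4/429
  weight(U=2) = 4/429
Total weight = 4/429 + 4/429 = 8/429
P(U=0 | obs) = 4/429 / 8/429 = 1/2
P(U=2 | obs) = 4/429 / 8/429 = 1/2

P(U=0) = 1/2, P(U=2) = 1/2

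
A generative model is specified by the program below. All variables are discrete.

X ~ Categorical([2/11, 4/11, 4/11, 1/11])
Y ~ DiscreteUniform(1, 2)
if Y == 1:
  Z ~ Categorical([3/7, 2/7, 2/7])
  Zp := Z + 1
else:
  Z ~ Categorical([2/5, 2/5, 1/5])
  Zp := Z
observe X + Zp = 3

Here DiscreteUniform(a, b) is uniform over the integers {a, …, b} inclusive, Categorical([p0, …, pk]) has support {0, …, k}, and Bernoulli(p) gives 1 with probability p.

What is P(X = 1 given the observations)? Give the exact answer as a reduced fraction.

P(X = 1 | obs) = 34/109

Enumerate traces; 6 have nonzero weight after conditioning:
  (X=0, Y=1, Z=2) weight 2/77
  (X=1, Y=1, Z=1) weight 4/77
  (X=1, Y=2, Z=2) weight 2/55
  (X=2, Y=1, Z=0) weight 6/77
  (X=2, Y=2, Z=1) weight 4/55
  (X=3, Y=2, Z=0) weight 1/55
Group by X:
  weight(X=0) = 2/77
  weight(X=1) = 34/385
  weight(X=2) = 58/385
  weight(X=3) = 1/55
Total weight = 2/77 + 34/385 + 58/385 + 1/55 = 109/385
P(X=0 | obs) = 2/77 / 109/385 = 10/109
P(X=1 | obs) = 34/385 / 109/385 = 34/109
P(X=2 | obs) = 58/385 / 109/385 = 58/109
P(X=3 | obs) = 1/55 / 109/385 = 7/109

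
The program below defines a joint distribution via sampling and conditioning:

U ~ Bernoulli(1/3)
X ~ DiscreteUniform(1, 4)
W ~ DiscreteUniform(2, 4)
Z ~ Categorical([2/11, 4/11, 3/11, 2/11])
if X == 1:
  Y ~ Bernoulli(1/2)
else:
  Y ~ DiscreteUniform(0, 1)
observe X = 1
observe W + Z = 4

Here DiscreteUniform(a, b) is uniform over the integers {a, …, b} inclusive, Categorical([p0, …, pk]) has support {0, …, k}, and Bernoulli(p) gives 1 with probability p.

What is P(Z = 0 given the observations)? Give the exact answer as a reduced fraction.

Enumerate traces; 12 have nonzero weight after conditioning:
  (U=0, X=1, W=2, Z=2, Y=0) weight 1/132
  (U=0, X=1, W=2, Z=2, Y=1) weight 1/132
  (U=0, X=1, W=3, Z=1, Y=0) weight 1/99
  (U=0, X=1, W=3, Z=1, Y=1) weight 1/99
  (U=0, X=1, W=4, Z=0, Y=0) weight 1/198
  (U=0, X=1, W=4, Z=0, Y=1) weight 1/198
  (U=1, X=1, W=2, Z=2, Y=0) weight 1/264
  (U=1, X=1, W=2, Z=2, Y=1) weight 1/264
  … 4 more
Group by Z:
  weight(Z=0) = 1/66
  weight(Z=1) = 1/33
  weight(Z=2) = 1/44
Total weight = 1/66 + 1/33 + 1/44 = 3/44
P(Z=0 | obs) = 1/66 / 3/44 = 2/9
P(Z=1 | obs) = 1/33 / 3/44 = 4/9
P(Z=2 | obs) = 1/44 / 3/44 = 1/3

P(Z = 0 | obs) = 2/9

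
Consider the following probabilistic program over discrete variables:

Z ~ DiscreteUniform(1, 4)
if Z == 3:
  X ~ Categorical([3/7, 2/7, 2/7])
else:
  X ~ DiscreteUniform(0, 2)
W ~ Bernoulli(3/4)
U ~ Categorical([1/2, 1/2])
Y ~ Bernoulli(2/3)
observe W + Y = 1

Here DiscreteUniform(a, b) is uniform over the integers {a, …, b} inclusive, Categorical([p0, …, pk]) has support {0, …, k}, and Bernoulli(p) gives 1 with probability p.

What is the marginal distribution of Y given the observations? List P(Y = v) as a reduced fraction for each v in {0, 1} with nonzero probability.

P(Y=0) = 3/5, P(Y=1) = 2/5

Enumerate traces; 48 have nonzero weight after conditioning:
  (Z=1, X=0, W=0, U=0, Y=1) weight 1/144
  (Z=1, X=0, W=0, U=1, Y=1) weight 1/144
  (Z=1, X=0, W=1, U=0, Y=0) weight 1/96
  (Z=1, X=0, W=1, U=1, Y=0) weight 1/96
  (Z=1, X=1, W=0, U=0, Y=1) weight 1/144
  (Z=1, X=1, W=0, U=1, Y=1) weight 1/144
  (Z=1, X=1, W=1, U=0, Y=0) weight 1/96
  (Z=1, X=1, W=1, U=1, Y=0) weight 1/96
  … 40 more
Group by Y:
  weight(Y=0) = 1/4
  weight(Y=1) = 1/6
Total weight = 1/4 + 1/6 = 5/12
P(Y=0 | obs) = 1/4 / 5/12 = 3/5
P(Y=1 | obs) = 1/6 / 5/12 = 2/5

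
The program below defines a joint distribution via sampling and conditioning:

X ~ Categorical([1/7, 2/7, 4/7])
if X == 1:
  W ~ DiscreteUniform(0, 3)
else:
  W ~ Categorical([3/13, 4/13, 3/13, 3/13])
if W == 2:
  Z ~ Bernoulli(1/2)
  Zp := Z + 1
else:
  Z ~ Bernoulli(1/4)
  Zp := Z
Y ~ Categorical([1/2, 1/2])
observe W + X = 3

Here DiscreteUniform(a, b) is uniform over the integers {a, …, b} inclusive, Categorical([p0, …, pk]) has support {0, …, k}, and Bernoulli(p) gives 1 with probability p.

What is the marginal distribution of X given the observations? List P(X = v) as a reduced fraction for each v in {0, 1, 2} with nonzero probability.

Enumerate traces; 12 have nonzero weight after conditioning:
  (X=0, W=3, Z=0, Y=0) weight 9/728
  (X=0, W=3, Z=0, Y=1) weight 9/728
  (X=0, W=3, Z=1, Y=0) weight 3/728
  (X=0, W=3, Z=1, Y=1) weight 3/728
  (X=1, W=2, Z=0, Y=0) weight 1/56
  (X=1, W=2, Z=0, Y=1) weight 1/56
  (X=1, W=2, Z=1, Y=0) weight 1/56
  (X=1, W=2, Z=1, Y=1) weight 1/56
  (X=2, W=1, Z=0, Y=0) weight 6/91
  … 3 more
Group by X:
  weight(X=0) = 3/91
  weight(X=1) = 1/14
  weight(X=2) = 16/91
Total weight = 3/91 + 1/14 + 16/91 = 51/182
P(X=0 | obs) = 3/91 / 51/182 = 2/17
P(X=1 | obs) = 1/14 / 51/182 = 13/51
P(X=2 | obs) = 16/91 / 51/182 = 32/51

P(X=0) = 2/17, P(X=1) = 13/51, P(X=2) = 32/51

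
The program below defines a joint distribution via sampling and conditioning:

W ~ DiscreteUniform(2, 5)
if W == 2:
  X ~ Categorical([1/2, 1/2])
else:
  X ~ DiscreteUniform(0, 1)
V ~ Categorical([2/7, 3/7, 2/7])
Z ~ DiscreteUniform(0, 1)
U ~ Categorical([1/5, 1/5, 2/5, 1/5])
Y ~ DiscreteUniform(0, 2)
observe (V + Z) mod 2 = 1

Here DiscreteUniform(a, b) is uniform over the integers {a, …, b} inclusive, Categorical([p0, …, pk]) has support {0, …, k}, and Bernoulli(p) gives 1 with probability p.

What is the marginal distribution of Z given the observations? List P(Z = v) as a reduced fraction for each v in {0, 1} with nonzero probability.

Enumerate traces; 288 have nonzero weight after conditioning:
  (W=2, X=0, V=0, Z=1, U=0, Y=0) weight 1/840
  (W=2, X=0, V=0, Z=1, U=0, Y=1) weight 1/840
  (W=2, X=0, V=0, Z=1, U=0, Y=2) weight 1/840
  (W=2, X=0, V=0, Z=1, U=1, Y=0) weight 1/840
  (W=2, X=0, V=0, Z=1, U=1, Y=1) weight 1/840
  (W=2, X=0, V=0, Z=1, U=1, Y=2) weight 1/840
  (W=2, X=0, V=0, Z=1, U=2, Y=0) weight 1/420
  (W=2, X=0, V=0, Z=1, U=2, Y=1) weight 1/420
  (W=2, X=0, V=1, Z=0, U=0, Y=0) weight 1/560
  … 279 more
Group by Z:
  weight(Z=0) = 3/14
  weight(Z=1) = 2/7
Total weight = 3/14 + 2/7 = 1/2
P(Z=0 | obs) = 3/14 / 1/2 = 3/7
P(Z=1 | obs) = 2/7 / 1/2 = 4/7

P(Z=0) = 3/7, P(Z=1) = 4/7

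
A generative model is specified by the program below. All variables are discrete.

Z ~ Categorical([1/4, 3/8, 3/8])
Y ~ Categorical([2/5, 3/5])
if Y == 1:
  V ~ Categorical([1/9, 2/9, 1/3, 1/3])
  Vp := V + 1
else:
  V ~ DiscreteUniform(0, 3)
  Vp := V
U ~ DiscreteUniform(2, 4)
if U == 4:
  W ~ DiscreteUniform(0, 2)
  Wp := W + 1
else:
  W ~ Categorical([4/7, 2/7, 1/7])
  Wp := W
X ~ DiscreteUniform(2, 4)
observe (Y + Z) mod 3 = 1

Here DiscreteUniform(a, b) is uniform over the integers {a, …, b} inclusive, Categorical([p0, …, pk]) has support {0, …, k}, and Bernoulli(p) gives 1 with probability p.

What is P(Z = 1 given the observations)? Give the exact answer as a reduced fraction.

Enumerate traces; 216 have nonzero weight after conditioning:
  (Z=0, Y=1, V=0, U=2, W=0, X=2) weight 1/945
  (Z=0, Y=1, V=0, U=2, W=0, X=3) weight 1/945
  (Z=0, Y=1, V=0, U=2, W=0, X=4) weight 1/945
  (Z=0, Y=1, V=0, U=2, W=1, X=2) weight 1/1890
  (Z=0, Y=1, V=0, U=2, W=1, X=3) weight 1/1890
  (Z=0, Y=1, V=0, U=2, W=1, X=4) weight 1/1890
  (Z=0, Y=1, V=0, U=2, W=2, X=2) weight 1/3780
  (Z=0, Y=1, V=0, U=2, W=2, X=3) weight 1/3780
  (Z=1, Y=0, V=0, U=2, W=0, X=2) weight 1/420
  … 207 more
Group by Z:
  weight(Z=0) = 3/20
  weight(Z=1) = 3/20
Total weight = 3/20 + 3/20 = 3/10
P(Z=0 | obs) = 3/20 / 3/10 = 1/2
P(Z=1 | obs) = 3/20 / 3/10 = 1/2

P(Z = 1 | obs) = 1/2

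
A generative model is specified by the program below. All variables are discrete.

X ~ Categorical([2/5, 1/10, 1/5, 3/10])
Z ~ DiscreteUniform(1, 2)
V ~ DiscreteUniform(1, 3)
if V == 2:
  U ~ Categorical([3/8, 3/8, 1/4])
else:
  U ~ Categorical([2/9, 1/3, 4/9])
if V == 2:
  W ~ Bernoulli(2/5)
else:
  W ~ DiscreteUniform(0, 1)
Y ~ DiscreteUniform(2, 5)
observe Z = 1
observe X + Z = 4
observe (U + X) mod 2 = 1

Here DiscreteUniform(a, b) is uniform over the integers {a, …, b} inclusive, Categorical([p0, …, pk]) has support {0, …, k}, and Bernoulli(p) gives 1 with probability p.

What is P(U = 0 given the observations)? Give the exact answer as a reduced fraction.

P(U = 0 | obs) = 59/141

Enumerate traces; 48 have nonzero weight after conditioning:
  (X=3, Z=1, V=1, U=0, W=0, Y=2) weight 1/720
  (X=3, Z=1, V=1, U=0, W=0, Y=3) weight 1/720
  (X=3, Z=1, V=1, U=0, W=0, Y=4) weight 1/720
  (X=3, Z=1, V=1, U=0, W=0, Y=5) weight 1/720
  (X=3, Z=1, V=1, U=0, W=1, Y=2) weight 1/720
  (X=3, Z=1, V=1, U=0, W=1, Y=3) weight 1/720
  (X=3, Z=1, V=1, U=0, W=1, Y=4) weight 1/720
  (X=3, Z=1, V=1, U=0, W=1, Y=5) weight 1/720
  (X=3, Z=1, V=1, U=2, W=0, Y=2) weight 1/360
  … 39 more
Group by U:
  weight(U=0) = 59/1440
  weight(U=2) = 41/720
Total weight = 59/1440 + 41/720 = 47/480
P(U=0 | obs) = 59/1440 / 47/480 = 59/141
P(U=2 | obs) = 41/720 / 47/480 = 82/141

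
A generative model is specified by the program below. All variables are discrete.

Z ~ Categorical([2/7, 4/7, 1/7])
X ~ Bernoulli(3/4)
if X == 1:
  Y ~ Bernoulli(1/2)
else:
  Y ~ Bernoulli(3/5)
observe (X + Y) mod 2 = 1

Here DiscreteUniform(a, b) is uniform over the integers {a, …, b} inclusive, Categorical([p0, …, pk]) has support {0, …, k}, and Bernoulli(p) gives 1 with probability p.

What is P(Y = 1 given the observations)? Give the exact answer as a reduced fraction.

P(Y = 1 | obs) = 2/7

Enumerate traces; 6 have nonzero weight after conditioning:
  (Z=0, X=0, Y=1) weight 3/70
  (Z=0, X=1, Y=0) weight 3/28
  (Z=1, X=0, Y=1) weight 3/35
  (Z=1, X=1, Y=0) weight 3/14
  (Z=2, X=0, Y=1) weight 3/140
  (Z=2, X=1, Y=0) weight 3/56
Group by Y:
  weight(Y=0) = 3/8
  weight(Y=1) = 3/20
Total weight = 3/8 + 3/20 = 21/40
P(Y=0 | obs) = 3/8 / 21/40 = 5/7
P(Y=1 | obs) = 3/20 / 21/40 = 2/7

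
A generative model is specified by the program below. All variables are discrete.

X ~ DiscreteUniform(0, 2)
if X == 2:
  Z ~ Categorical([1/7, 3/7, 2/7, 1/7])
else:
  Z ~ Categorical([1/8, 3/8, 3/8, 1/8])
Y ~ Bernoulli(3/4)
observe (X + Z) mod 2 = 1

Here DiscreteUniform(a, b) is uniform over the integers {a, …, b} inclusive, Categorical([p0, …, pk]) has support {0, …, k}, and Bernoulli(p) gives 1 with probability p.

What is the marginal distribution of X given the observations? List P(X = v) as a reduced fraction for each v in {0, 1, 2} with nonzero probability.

Enumerate traces; 12 have nonzero weight after conditioning:
  (X=0, Z=1, Y=0) weight 1/32
  (X=0, Z=1, Y=1) weight 3/32
  (X=0, Z=3, Y=0) weight 1/96
  (X=0, Z=3, Y=1) weight 1/32
  (X=1, Z=0, Y=0) weight 1/96
  (X=1, Z=0, Y=1) weight 1/32
  (X=1, Z=2, Y=0) weight 1/32
  (X=1, Z=2, Y=1) weight 3/32
  (X=2, Z=1, Y=0) weight 1/28
  … 3 more
Group by X:
  weight(X=0) = 1/6
  weight(X=1) = 1/6
  weight(X=2) = 4/21
Total weight = 1/6 + 1/6 + 4/21 = 11/21
P(X=0 | obs) = 1/6 / 11/21 = 7/22
P(X=1 | obs) = 1/6 / 11/21 = 7/22
P(X=2 | obs) = 4/21 / 11/21 = 4/11

P(X=0) = 7/22, P(X=1) = 7/22, P(X=2) = 4/11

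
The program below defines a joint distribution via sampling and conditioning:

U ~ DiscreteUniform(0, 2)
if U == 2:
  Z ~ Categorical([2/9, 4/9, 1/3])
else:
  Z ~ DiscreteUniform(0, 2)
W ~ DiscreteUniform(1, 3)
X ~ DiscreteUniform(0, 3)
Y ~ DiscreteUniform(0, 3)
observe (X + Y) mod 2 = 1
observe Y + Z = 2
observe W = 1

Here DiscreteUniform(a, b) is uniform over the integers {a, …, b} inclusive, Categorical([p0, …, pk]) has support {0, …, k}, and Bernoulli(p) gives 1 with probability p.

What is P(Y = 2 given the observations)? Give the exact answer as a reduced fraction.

P(Y = 2 | obs) = 8/27

Enumerate traces; 18 have nonzero weight after conditioning:
  (U=0, Z=0, W=1, X=1, Y=2) weight 1/432
  (U=0, Z=0, W=1, X=3, Y=2) weight 1/432
  (U=0, Z=1, W=1, X=0, Y=1) weight 1/432
  (U=0, Z=1, W=1, X=2, Y=1) weight 1/432
  (U=0, Z=2, W=1, X=1, Y=0) weight 1/432
  (U=0, Z=2, W=1, X=3, Y=0) weight 1/432
  (U=1, Z=0, W=1, X=1, Y=2) weight 1/432
  (U=1, Z=0, W=1, X=3, Y=2) weight 1/432
  … 10 more
Group by Y:
  weight(Y=0) = 1/72
  weight(Y=1) = 5/324
  weight(Y=2) = 1/81
Total weight = 1/72 + 5/324 + 1/81 = 1/24
P(Y=0 | obs) = 1/72 / 1/24 = 1/3
P(Y=1 | obs) = 5/324 / 1/24 = 10/27
P(Y=2 | obs) = 1/81 / 1/24 = 8/27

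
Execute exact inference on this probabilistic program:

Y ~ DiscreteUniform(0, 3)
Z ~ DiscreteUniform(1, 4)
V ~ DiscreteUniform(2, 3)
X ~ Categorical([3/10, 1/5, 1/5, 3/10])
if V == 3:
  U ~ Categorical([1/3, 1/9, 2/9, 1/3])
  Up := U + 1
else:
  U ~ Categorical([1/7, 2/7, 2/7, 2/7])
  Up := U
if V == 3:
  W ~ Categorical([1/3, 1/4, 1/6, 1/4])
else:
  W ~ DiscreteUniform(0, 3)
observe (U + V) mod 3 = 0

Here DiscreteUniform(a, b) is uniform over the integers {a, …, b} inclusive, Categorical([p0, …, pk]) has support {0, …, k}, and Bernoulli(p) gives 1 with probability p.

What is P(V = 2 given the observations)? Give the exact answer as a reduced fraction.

Enumerate traces; 768 have nonzero weight after conditioning:
  (Y=0, Z=1, V=2, X=0, U=1, W=0) weight 3/4480
  (Y=0, Z=1, V=2, X=0, U=1, W=1) weight 3/4480
  (Y=0, Z=1, V=2, X=0, U=1, W=2) weight 3/4480
  (Y=0, Z=1, V=2, X=0, U=1, W=3) weight 3/4480
  (Y=0, Z=1, V=2, X=1, U=1, W=0) weight 1/2240
  (Y=0, Z=1, V=2, X=1, U=1, W=1) weight 1/2240
  (Y=0, Z=1, V=2, X=1, U=1, W=2) weight 1/2240
  (Y=0, Z=1, V=2, X=1, U=1, W=3) weight 1/2240
  (Y=0, Z=1, V=3, X=0, U=0, W=0) weight 1/960
  … 759 more
Group by V:
  weight(V=2) = 1/7
  weight(V=3) = 1/3
Total weight = 1/7 + 1/3 = 10/21
P(V=2 | obs) = 1/7 / 10/21 = 3/10
P(V=3 | obs) = 1/3 / 10/21 = 7/10

P(V = 2 | obs) = 3/10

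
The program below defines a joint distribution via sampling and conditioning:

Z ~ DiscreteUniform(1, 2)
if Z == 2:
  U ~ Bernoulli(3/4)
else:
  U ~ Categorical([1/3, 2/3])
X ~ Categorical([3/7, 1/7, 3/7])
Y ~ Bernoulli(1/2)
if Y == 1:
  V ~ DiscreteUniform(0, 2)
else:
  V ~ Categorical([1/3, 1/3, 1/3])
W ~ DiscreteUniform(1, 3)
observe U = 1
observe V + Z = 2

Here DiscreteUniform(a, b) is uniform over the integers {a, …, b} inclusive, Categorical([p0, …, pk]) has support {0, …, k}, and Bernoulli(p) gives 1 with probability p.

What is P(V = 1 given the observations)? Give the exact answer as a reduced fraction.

Enumerate traces; 36 have nonzero weight after conditioning:
  (Z=1, U=1, X=0, Y=0, V=1, W=1) weight 1/126
  (Z=1, U=1, X=0, Y=0, V=1, W=2) weight 1/126
  (Z=1, U=1, X=0, Y=0, V=1, W=3) weight 1/126
  (Z=1, U=1, X=0, Y=1, V=1, W=1) weight 1/126
  (Z=1, U=1, X=0, Y=1, V=1, W=2) weight 1/126
  (Z=1, U=1, X=0, Y=1, V=1, W=3) weight 1/126
  (Z=1, U=1, X=1, Y=0, V=1, W=1) weight 1/378
  (Z=1, U=1, X=1, Y=0, V=1, W=2) weight 1/378
  (Z=2, U=1, X=0, Y=0, V=0, W=1) weight 1/112
  … 27 more
Group by V:
  weight(V=0) = 1/8
  weight(V=1) = 1/9
Total weight = 1/8 + 1/9 = 17/72
P(V=0 | obs) = 1/8 / 17/72 = 9/17
P(V=1 | obs) = 1/9 / 17/72 = 8/17

P(V = 1 | obs) = 8/17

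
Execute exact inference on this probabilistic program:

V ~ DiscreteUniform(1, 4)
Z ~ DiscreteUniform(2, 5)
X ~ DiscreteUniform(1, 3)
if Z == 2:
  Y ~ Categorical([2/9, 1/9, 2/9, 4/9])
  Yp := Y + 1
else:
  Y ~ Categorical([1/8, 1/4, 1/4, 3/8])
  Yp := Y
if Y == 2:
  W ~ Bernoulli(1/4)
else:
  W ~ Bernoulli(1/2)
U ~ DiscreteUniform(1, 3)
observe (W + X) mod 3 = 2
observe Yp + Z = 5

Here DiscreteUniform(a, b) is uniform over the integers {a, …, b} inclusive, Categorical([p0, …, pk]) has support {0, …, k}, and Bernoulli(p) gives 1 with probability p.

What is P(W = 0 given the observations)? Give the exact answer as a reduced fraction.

Enumerate traces; 96 have nonzero weight after conditioning:
  (V=1, Z=2, X=1, Y=2, W=1, U=1) weight 1/2592
  (V=1, Z=2, X=1, Y=2, W=1, U=2) weight 1/2592
  (V=1, Z=2, X=1, Y=2, W=1, U=3) weight 1/2592
  (V=1, Z=2, X=2, Y=2, W=0, U=1) weight 1/864
  (V=1, Z=2, X=2, Y=2, W=0, U=2) weight 1/864
  (V=1, Z=2, X=2, Y=2, W=0, U=3) weight 1/864
  (V=1, Z=3, X=1, Y=2, W=1, U=1) weight 1/2304
  (V=1, Z=3, X=1, Y=2, W=1, U=2) weight 1/2304
  … 88 more
Group by W:
  weight(W=0) = 13/288
  weight(W=1) = 11/432
Total weight = 13/288 + 11/432 = 61/864
P(W=0 | obs) = 13/288 / 61/864 = 39/61
P(W=1 | obs) = 11/432 / 61/864 = 22/61

P(W = 0 | obs) = 39/61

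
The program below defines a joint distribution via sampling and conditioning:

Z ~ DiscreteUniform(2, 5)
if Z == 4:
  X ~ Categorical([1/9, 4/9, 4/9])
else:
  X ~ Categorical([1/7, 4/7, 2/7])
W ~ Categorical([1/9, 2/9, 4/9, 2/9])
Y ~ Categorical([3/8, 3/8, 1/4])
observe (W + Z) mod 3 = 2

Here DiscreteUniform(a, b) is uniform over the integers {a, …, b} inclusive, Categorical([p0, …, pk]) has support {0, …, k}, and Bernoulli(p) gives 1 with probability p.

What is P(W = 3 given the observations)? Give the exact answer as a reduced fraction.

P(W = 3 | obs) = 1/3

Enumerate traces; 54 have nonzero weight after conditioning:
  (Z=2, X=0, W=0, Y=0) weight 1/672
  (Z=2, X=0, W=0, Y=1) weight 1/672
  (Z=2, X=0, W=0, Y=2) weight 1/1008
  (Z=2, X=0, W=3, Y=0) weight 1/336
  (Z=2, X=0, W=3, Y=1) weight 1/336
  (Z=2, X=0, W=3, Y=2) weight 1/504
  (Z=2, X=1, W=0, Y=0) weight 1/168
  (Z=2, X=1, W=0, Y=1) weight 1/168
  (Z=3, X=0, W=2, Y=0) weight 1/168
  (Z=4, X=0, W=1, Y=0) weight 1/432
  … 44 more
Group by W:
  weight(W=0) = 1/18
  weight(W=1) = 1/18
  weight(W=2) = 1/9
  weight(W=3) = 1/9
Total weight = 1/18 + 1/18 + 1/9 + 1/9 = 1/3
P(W=0 | obs) = 1/18 / 1/3 = 1/6
P(W=1 | obs) = 1/18 / 1/3 = 1/6
P(W=2 | obs) = 1/9 / 1/3 = 1/3
P(W=3 | obs) = 1/9 / 1/3 = 1/3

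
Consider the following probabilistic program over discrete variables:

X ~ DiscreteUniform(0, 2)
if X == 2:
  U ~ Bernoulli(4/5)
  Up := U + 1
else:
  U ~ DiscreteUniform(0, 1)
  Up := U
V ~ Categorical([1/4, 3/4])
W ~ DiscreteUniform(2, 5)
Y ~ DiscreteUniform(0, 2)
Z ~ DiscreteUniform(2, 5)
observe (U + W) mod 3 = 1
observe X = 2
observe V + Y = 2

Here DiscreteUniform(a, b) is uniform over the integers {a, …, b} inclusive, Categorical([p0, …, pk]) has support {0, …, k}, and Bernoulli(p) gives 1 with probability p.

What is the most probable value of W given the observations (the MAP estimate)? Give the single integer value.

Enumerate traces; 16 have nonzero weight after conditioning:
  (X=2, U=0, V=0, W=4, Y=2, Z=2) weight 1/2880
  (X=2, U=0, V=0, W=4, Y=2, Z=3) weight 1/2880
  (X=2, U=0, V=0, W=4, Y=2, Z=4) weight 1/2880
  (X=2, U=0, V=0, W=4, Y=2, Z=5) weight 1/2880
  (X=2, U=0, V=1, W=4, Y=1, Z=2) weight 1/960
  (X=2, U=0, V=1, W=4, Y=1, Z=3) weight 1/960
  (X=2, U=0, V=1, W=4, Y=1, Z=4) weight 1/960
  (X=2, U=0, V=1, W=4, Y=1, Z=5) weight 1/960
  (X=2, U=1, V=0, W=3, Y=2, Z=2) weight 1/720
  … 7 more
Group by W:
  weight(W=3) = 1/45
  weight(W=4) = 1/180
Total weight = 1/45 + 1/180 = 1/36
P(W=3 | obs) = 1/45 / 1/36 = 4/5
P(W=4 | obs) = 1/180 / 1/36 = 1/5
argmax = 3

argmax_v P(W = v | obs) = 3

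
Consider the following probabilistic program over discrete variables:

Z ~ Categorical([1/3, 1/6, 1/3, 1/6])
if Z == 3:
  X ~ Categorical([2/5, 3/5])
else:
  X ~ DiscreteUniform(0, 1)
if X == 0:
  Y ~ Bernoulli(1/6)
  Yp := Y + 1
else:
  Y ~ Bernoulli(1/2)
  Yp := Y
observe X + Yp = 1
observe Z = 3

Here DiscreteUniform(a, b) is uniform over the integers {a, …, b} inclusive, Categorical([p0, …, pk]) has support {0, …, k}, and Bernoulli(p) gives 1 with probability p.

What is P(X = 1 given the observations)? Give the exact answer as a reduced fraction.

Enumerate traces; 2 have nonzero weight after conditioning:
  (Z=3, X=0, Y=0) weight 1/18
  (Z=3, X=1, Y=0) weight 1/20
Group by X:
  weight(X=0) = 1/18
  weight(X=1) = 1/20
Total weight = 1/18 + 1/20 = 19/180
P(X=0 | obs) = 1/18 / 19/180 = 10/19
P(X=1 | obs) = 1/20 / 19/180 = 9/19

P(X = 1 | obs) = 9/19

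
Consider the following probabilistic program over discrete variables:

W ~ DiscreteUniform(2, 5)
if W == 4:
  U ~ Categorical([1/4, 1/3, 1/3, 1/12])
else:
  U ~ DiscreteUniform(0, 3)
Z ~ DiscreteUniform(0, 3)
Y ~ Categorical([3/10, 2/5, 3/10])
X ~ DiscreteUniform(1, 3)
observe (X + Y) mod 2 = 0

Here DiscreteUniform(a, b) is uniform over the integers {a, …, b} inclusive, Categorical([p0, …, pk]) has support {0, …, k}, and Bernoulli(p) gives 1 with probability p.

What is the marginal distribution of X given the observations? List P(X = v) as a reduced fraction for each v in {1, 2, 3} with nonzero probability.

Enumerate traces; 256 have nonzero weight after conditioning:
  (W=2, U=0, Z=0, Y=0, X=2) weight 1/640
  (W=2, U=0, Z=0, Y=1, X=1) weight 1/480
  (W=2, U=0, Z=0, Y=1, X=3) weight 1/480
  (W=2, U=0, Z=0, Y=2, X=2) weight 1/640
  (W=2, U=0, Z=1, Y=0, X=2) weight 1/640
  (W=2, U=0, Z=1, Y=1, X=1) weight 1/480
  (W=2, U=0, Z=1, Y=1, X=3) weight 1/480
  (W=2, U=0, Z=1, Y=2, X=2) weight 1/640
  … 248 more
Group by X:
  weight(X=1) = 2/15
  weight(X=2) = 1/5
  weight(X=3) = 2/15
Total weight = 2/15 + 1/5 + 2/15 = 7/15
P(X=1 | obs) = 2/15 / 7/15 = 2/7
P(X=2 | obs) = 1/5 / 7/15 = 3/7
P(X=3 | obs) = 2/15 / 7/15 = 2/7

P(X=1) = 2/7, P(X=2) = 3/7, P(X=3) = 2/7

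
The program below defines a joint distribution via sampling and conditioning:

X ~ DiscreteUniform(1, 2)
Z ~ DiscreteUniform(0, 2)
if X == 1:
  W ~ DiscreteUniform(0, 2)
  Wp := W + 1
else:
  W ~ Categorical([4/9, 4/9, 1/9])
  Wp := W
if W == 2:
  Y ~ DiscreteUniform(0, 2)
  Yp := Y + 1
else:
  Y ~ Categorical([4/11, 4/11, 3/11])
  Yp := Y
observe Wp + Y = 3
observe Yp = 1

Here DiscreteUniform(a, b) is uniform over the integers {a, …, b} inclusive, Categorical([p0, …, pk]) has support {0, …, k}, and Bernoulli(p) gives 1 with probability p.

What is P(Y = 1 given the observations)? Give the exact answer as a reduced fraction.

P(Y = 1 | obs) = 12/23

Enumerate traces; 6 have nonzero weight after conditioning:
  (X=1, Z=0, W=1, Y=1) weight 2/99
  (X=1, Z=0, W=2, Y=0) weight 1/54
  (X=1, Z=1, W=1, Y=1) weight 2/99
  (X=1, Z=1, W=2, Y=0) weight 1/54
  (X=1, Z=2, W=1, Y=1) weight 2/99
  (X=1, Z=2, W=2, Y=0) weight 1/54
Group by Y:
  weight(Y=0) = 1/18
  weight(Y=1) = 2/33
Total weight = 1/18 + 2/33 = 23/198
P(Y=0 | obs) = 1/18 / 23/198 = 11/23
P(Y=1 | obs) = 2/33 / 23/198 = 12/23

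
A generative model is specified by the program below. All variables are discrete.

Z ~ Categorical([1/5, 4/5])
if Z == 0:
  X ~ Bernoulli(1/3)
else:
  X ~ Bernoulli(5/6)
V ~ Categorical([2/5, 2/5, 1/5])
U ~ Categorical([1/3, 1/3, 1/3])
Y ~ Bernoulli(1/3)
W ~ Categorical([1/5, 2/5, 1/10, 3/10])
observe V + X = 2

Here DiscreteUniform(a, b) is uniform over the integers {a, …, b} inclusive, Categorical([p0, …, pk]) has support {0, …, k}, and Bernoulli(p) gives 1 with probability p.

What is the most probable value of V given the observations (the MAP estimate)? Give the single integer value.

argmax_v P(V = v | obs) = 1

Enumerate traces; 96 have nonzero weight after conditioning:
  (Z=0, X=0, V=2, U=0, Y=0, W=0) weight 4/3375
  (Z=0, X=0, V=2, U=0, Y=0, W=1) weight 8/3375
  (Z=0, X=0, V=2, U=0, Y=0, W=2) weight 2/3375
  (Z=0, X=0, V=2, U=0, Y=0, W=3) weight 2/1125
  (Z=0, X=0, V=2, U=0, Y=1, W=0) weight 2/3375
  (Z=0, X=0, V=2, U=0, Y=1, W=1) weight 4/3375
  (Z=0, X=0, V=2, U=0, Y=1, W=2) weight 1/3375
  (Z=0, X=0, V=2, U=0, Y=1, W=3) weight 1/1125
  (Z=0, X=1, V=1, U=0, Y=0, W=0) weight 4/3375
  … 87 more
Group by V:
  weight(V=1) = 22/75
  weight(V=2) = 4/75
Total weight = 22/75 + 4/75 = 26/75
P(V=1 | obs) = 22/75 / 26/75 = 11/13
P(V=2 | obs) = 4/75 / 26/75 = 2/13
argmax = 1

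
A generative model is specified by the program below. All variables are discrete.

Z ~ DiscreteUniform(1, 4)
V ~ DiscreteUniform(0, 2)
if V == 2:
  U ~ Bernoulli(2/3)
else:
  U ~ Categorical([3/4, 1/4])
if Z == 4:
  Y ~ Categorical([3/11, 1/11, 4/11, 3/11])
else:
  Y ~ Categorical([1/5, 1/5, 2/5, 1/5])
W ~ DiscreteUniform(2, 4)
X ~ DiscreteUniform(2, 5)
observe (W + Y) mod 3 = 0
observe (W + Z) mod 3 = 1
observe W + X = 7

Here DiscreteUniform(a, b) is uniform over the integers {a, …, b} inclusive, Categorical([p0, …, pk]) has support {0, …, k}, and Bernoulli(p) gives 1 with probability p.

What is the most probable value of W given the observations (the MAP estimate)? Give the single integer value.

Enumerate traces; 36 have nonzero weight after conditioning:
  (Z=1, V=0, U=0, Y=0, W=3, X=4) weight 1/960
  (Z=1, V=0, U=0, Y=3, W=3, X=4) weight 1/960
  (Z=1, V=0, U=1, Y=0, W=3, X=4) weight 1/2880
  (Z=1, V=0, U=1, Y=3, W=3, X=4) weight 1/2880
  (Z=1, V=1, U=0, Y=0, W=3, X=4) weight 1/960
  (Z=1, V=1, U=0, Y=3, W=3, X=4) weight 1/960
  (Z=1, V=1, U=1, Y=0, W=3, X=4) weight 1/2880
  (Z=1, V=1, U=1, Y=3, W=3, X=4) weight 1/2880
  (Z=2, V=0, U=0, Y=1, W=2, X=5) weight 1/960
  (Z=3, V=0, U=0, Y=2, W=4, X=3) weight 1/480
  … 26 more
Group by W:
  weight(W=2) = 1/240
  weight(W=3) = 13/660
  weight(W=4) = 1/120
Total weight = 1/240 + 13/660 + 1/120 = 17/528
P(W=2 | obs) = 1/240 / 17/528 = 11/85
P(W=3 | obs) = 13/660 / 17/528 = 52/85
P(W=4 | obs) = 1/120 / 17/528 = 22/85
argmax = 3

argmax_v P(W = v | obs) = 3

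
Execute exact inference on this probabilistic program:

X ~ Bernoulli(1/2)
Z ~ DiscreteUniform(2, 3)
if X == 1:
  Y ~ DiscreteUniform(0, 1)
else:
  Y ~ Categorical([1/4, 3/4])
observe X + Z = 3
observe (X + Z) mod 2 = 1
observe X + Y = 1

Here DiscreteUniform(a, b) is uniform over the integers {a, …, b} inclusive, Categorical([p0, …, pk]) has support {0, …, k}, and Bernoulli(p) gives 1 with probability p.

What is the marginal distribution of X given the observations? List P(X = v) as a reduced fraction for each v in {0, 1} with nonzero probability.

P(X=0) = 3/5, P(X=1) = 2/5

Enumerate traces; 2 have nonzero weight after conditioning:
  (X=0, Z=3, Y=1) weight 3/16
  (X=1, Z=2, Y=0) weight 1/8
Group by X:
  weight(X=0) = 3/16
  weight(X=1) = 1/8
Total weight = 3/16 + 1/8 = 5/16
P(X=0 | obs) = 3/16 / 5/16 = 3/5
P(X=1 | obs) = 1/8 / 5/16 = 2/5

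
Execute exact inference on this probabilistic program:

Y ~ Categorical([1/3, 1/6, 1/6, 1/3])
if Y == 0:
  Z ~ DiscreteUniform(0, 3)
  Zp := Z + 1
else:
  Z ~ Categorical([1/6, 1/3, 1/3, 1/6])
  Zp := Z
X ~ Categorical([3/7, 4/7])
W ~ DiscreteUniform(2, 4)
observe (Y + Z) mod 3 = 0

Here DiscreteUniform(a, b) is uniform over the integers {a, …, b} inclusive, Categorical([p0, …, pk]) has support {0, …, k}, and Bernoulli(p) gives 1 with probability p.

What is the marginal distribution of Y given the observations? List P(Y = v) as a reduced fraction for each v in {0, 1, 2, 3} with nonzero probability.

Enumerate traces; 36 have nonzero weight after conditioning:
  (Y=0, Z=0, X=0, W=2) weight 1/84
  (Y=0, Z=0, X=0, W=3) weight 1/84
  (Y=0, Z=0, X=0, W=4) weight 1/84
  (Y=0, Z=0, X=1, W=2) weight 1/63
  (Y=0, Z=0, X=1, W=3) weight 1/63
  (Y=0, Z=0, X=1, W=4) weight 1/63
  (Y=0, Z=3, X=0, W=2) weight 1/84
  (Y=0, Z=3, X=0, W=3) weight 1/84
  (Y=1, Z=2, X=0, W=2) weight 1/126
  (Y=2, Z=1, X=0, W=2) weight 1/126
  … 26 more
Group by Y:
  weight(Y=0) = 1/6
  weight(Y=1) = 1/18
  weight(Y=2) = 1/18
  weight(Y=3) = 1/9
Total weight = 1/6 + 1/18 + 1/18 + 1/9 = 7/18
P(Y=0 | obs) = 1/6 / 7/18 = 3/7
P(Y=1 | obs) = 1/18 / 7/18 = 1/7
P(Y=2 | obs) = 1/18 / 7/18 = 1/7
P(Y=3 | obs) = 1/9 / 7/18 = 2/7

P(Y=0) = 3/7, P(Y=1) = 1/7, P(Y=2) = 1/7, P(Y=3) = 2/7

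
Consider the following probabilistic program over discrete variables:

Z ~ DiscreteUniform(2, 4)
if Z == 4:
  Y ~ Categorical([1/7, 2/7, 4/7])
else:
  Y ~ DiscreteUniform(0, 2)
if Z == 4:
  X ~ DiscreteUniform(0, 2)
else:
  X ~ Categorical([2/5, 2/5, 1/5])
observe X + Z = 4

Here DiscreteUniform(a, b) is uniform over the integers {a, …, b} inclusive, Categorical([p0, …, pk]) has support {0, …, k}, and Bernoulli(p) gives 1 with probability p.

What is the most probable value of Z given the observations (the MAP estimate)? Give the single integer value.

argmax_v P(Z = v | obs) = 3

Enumerate traces; 9 have nonzero weight after conditioning:
  (Z=2, Y=0, X=2) weight 1/45
  (Z=2, Y=1, X=2) weight 1/45
  (Z=2, Y=2, X=2) weight 1/45
  (Z=3, Y=0, X=1) weight 2/45
  (Z=3, Y=1, X=1) weight 2/45
  (Z=3, Y=2, X=1) weight 2/45
  (Z=4, Y=0, X=0) weight 1/63
  (Z=4, Y=1, X=0) weight 2/63
  … 1 more
Group by Z:
  weight(Z=2) = 1/15
  weight(Z=3) = 2/15
  weight(Z=4) = 1/9
Total weight = 1/15 + 2/15 + 1/9 = 14/45
P(Z=2 | obs) = 1/15 / 14/45 = 3/14
P(Z=3 | obs) = 2/15 / 14/45 = 3/7
P(Z=4 | obs) = 1/9 / 14/45 = 5/14
argmax = 3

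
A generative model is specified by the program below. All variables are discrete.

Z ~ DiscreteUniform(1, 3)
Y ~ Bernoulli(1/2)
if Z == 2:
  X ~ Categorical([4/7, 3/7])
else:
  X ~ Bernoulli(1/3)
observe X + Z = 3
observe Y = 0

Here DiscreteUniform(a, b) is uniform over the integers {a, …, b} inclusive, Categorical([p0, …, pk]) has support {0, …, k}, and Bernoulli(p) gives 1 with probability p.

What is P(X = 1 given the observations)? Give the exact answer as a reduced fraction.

P(X = 1 | obs) = 9/23

Enumerate traces; 2 have nonzero weight after conditioning:
  (Z=2, Y=0, X=1) weight 1/14
  (Z=3, Y=0, X=0) weight 1/9
Group by X:
  weight(X=0) = 1/9
  weight(X=1) = 1/14
Total weight = 1/9 + 1/14 = 23/126
P(X=0 | obs) = 1/9 / 23/126 = 14/23
P(X=1 | obs) = 1/14 / 23/126 = 9/23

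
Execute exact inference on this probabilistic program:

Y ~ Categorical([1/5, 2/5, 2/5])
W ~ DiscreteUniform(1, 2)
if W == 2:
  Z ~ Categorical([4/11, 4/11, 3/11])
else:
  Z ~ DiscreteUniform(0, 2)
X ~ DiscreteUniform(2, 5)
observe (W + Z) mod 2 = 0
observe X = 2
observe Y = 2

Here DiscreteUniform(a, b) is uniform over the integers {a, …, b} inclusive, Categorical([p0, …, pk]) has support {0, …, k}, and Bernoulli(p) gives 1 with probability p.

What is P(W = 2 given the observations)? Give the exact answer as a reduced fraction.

P(W = 2 | obs) = 21/32

Enumerate traces; 3 have nonzero weight after conditioning:
  (Y=2, W=1, Z=1, X=2) weight 1/60
  (Y=2, W=2, Z=0, X=2) weight 1/55
  (Y=2, W=2, Z=2, X=2) weight 3/220
Group by W:
  weight(W=1) = 1/60
  weight(W=2) = 7/220
Total weight = 1/60 + 7/220 = 8/165
P(W=1 | obs) = 1/60 / 8/165 = 11/32
P(W=2 | obs) = 7/220 / 8/165 = 21/32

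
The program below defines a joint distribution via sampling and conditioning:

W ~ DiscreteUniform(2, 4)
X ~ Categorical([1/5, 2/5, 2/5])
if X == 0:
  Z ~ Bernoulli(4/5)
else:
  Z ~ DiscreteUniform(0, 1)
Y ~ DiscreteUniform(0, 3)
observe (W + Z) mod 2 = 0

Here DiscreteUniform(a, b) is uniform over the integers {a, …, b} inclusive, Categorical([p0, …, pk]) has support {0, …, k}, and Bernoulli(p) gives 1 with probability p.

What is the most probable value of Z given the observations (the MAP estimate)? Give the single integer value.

argmax_v P(Z = v | obs) = 0

Enumerate traces; 36 have nonzero weight after conditioning:
  (W=2, X=0, Z=0, Y=0) weight 1/300
  (W=2, X=0, Z=0, Y=1) weight 1/300
  (W=2, X=0, Z=0, Y=2) weight 1/300
  (W=2, X=0, Z=0, Y=3) weight 1/300
  (W=2, X=1, Z=0, Y=0) weight 1/60
  (W=2, X=1, Z=0, Y=1) weight 1/60
  (W=2, X=1, Z=0, Y=2) weight 1/60
  (W=2, X=1, Z=0, Y=3) weight 1/60
  (W=3, X=0, Z=1, Y=0) weight 1/75
  … 27 more
Group by Z:
  weight(Z=0) = 22/75
  weight(Z=1) = 14/75
Total weight = 22/75 + 14/75 = 12/25
P(Z=0 | obs) = 22/75 / 12/25 = 11/18
P(Z=1 | obs) = 14/75 / 12/25 = 7/18
argmax = 0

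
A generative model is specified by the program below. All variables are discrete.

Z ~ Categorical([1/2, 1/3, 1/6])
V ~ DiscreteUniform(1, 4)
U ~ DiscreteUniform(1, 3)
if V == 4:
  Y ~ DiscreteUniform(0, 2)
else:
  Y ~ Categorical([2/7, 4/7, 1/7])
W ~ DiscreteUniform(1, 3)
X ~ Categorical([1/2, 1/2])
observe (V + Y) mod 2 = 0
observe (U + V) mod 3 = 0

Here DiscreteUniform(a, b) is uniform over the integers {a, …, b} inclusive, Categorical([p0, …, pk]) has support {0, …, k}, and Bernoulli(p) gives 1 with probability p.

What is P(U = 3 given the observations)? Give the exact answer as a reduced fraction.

Enumerate traces; 108 have nonzero weight after conditioning:
  (Z=0, V=1, U=2, Y=1, W=1, X=0) weight 1/252
  (Z=0, V=1, U=2, Y=1, W=1, X=1) weight 1/252
  (Z=0, V=1, U=2, Y=1, W=2, X=0) weight 1/252
  (Z=0, V=1, U=2, Y=1, W=2, X=1) weight 1/252
  (Z=0, V=1, U=2, Y=1, W=3, X=0) weight 1/252
  (Z=0, V=1, U=2, Y=1, W=3, X=1) weight 1/252
  (Z=0, V=2, U=1, Y=0, W=1, X=0) weight 1/504
  (Z=0, V=2, U=1, Y=0, W=1, X=1) weight 1/504
  (Z=0, V=3, U=3, Y=1, W=1, X=0) weight 1/252
  … 99 more
Group by U:
  weight(U=1) = 1/28
  weight(U=2) = 13/126
  weight(U=3) = 1/21
Total weight = 1/28 + 13/126 + 1/21 = 47/252
P(U=1 | obs) = 1/28 / 47/252 = 9/47
P(U=2 | obs) = 13/126 / 47/252 = 26/47
P(U=3 | obs) = 1/21 / 47/252 = 12/47

P(U = 3 | obs) = 12/47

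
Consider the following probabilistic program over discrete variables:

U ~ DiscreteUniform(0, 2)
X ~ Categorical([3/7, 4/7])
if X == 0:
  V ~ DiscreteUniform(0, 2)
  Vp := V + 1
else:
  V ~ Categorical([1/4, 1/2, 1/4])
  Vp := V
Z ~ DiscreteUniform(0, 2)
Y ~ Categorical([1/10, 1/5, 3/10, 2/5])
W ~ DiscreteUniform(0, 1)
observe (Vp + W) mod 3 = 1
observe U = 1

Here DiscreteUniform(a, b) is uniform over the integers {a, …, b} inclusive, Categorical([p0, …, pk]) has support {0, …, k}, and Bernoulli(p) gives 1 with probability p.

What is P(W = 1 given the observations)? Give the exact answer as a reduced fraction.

P(W = 1 | obs) = 2/5

Enumerate traces; 48 have nonzero weight after conditioning:
  (U=1, X=0, V=0, Z=0, Y=0, W=0) weight 1/1260
  (U=1, X=0, V=0, Z=0, Y=1, W=0) weight 1/630
  (U=1, X=0, V=0, Z=0, Y=2, W=0) weight 1/420
  (U=1, X=0, V=0, Z=0, Y=3, W=0) weight 1/315
  (U=1, X=0, V=0, Z=1, Y=0, W=0) weight 1/1260
  (U=1, X=0, V=0, Z=1, Y=1, W=0) weight 1/630
  (U=1, X=0, V=0, Z=1, Y=2, W=0) weight 1/420
  (U=1, X=0, V=0, Z=1, Y=3, W=0) weight 1/315
  (U=1, X=0, V=2, Z=0, Y=0, W=1) weight 1/1260
  … 39 more
Group by W:
  weight(W=0) = 1/14
  weight(W=1) = 1/21
Total weight = 1/14 + 1/21 = 5/42
P(W=0 | obs) = 1/14 / 5/42 = 3/5
P(W=1 | obs) = 1/21 / 5/42 = 2/5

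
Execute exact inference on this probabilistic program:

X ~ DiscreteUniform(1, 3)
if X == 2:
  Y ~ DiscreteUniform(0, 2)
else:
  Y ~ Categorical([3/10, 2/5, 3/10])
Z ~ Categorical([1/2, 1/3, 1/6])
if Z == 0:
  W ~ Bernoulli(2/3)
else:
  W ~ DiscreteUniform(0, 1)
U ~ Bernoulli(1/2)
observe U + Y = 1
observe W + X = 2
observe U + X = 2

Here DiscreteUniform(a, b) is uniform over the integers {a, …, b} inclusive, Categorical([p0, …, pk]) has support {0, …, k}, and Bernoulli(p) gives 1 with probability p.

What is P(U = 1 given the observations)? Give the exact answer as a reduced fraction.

P(U = 1 | obs) = 63/113

Enumerate traces; 6 have nonzero weight after conditioning:
  (X=1, Y=0, Z=0, W=1, U=1) weight 1/60
  (X=1, Y=0, Z=1, W=1, U=1) weight 1/120
  (X=1, Y=0, Z=2, W=1, U=1) weight 1/240
  (X=2, Y=1, Z=0, W=0, U=0) weight 1/108
  (X=2, Y=1, Z=1, W=0, U=0) weight 1/108
  (X=2, Y=1, Z=2, W=0, U=0) weight 1/216
Group by U:
  weight(U=0) = 5/216
  weight(U=1) = 7/240
Total weight = 5/216 + 7/240 = 113/2160
P(U=0 | obs) = 5/216 / 113/2160 = 50/113
P(U=1 | obs) = 7/240 / 113/2160 = 63/113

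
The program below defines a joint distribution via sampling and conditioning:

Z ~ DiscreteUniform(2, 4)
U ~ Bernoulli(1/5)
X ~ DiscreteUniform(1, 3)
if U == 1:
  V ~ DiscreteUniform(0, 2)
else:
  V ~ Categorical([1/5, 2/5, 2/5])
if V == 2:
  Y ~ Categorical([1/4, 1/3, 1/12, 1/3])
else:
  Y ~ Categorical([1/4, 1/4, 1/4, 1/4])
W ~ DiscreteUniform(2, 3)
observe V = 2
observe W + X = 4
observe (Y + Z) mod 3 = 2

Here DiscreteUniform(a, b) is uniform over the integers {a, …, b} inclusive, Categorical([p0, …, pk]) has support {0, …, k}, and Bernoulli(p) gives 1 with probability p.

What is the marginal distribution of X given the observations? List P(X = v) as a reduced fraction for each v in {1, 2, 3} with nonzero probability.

P(X=1) = 1/2, P(X=2) = 1/2

Enumerate traces; 16 have nonzero weight after conditioning:
  (Z=2, U=0, X=1, V=2, Y=0, W=3) weight 1/225
  (Z=2, U=0, X=1, V=2, Y=3, W=3) weight 4/675
  (Z=2, U=0, X=2, V=2, Y=0, W=2) weight 1/225
  (Z=2, U=0, X=2, V=2, Y=3, W=2) weight 4/675
  (Z=2, U=1, X=1, V=2, Y=0, W=3) weight 1/1080
  (Z=2, U=1, X=1, V=2, Y=3, W=3) weight 1/810
  (Z=2, U=1, X=2, V=2, Y=0, W=2) weight 1/1080
  (Z=2, U=1, X=2, V=2, Y=3, W=2) weight 1/810
  … 8 more
Group by X:
  weight(X=1) = 29/1350
  weight(X=2) = 29/1350
Total weight = 29/1350 + 29/1350 = 29/675
P(X=1 | obs) = 29/1350 / 29/675 = 1/2
P(X=2 | obs) = 29/1350 / 29/675 = 1/2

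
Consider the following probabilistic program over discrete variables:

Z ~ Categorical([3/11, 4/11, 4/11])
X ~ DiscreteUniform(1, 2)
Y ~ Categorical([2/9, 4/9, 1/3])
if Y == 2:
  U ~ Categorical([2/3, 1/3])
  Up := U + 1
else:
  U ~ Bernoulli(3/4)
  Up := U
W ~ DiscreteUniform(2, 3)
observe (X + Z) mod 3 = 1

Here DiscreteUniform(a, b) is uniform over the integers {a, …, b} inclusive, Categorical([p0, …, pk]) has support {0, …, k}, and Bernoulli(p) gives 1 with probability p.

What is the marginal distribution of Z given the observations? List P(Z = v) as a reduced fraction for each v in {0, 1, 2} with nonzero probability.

P(Z=0) = 3/7, P(Z=2) = 4/7

Enumerate traces; 24 have nonzero weight after conditioning:
  (Z=0, X=1, Y=0, U=0, W=2) weight 1/264
  (Z=0, X=1, Y=0, U=0, W=3) weight 1/264
  (Z=0, X=1, Y=0, U=1, W=2) weight 1/88
  (Z=0, X=1, Y=0, U=1, W=3) weight 1/88
  (Z=0, X=1, Y=1, U=0, W=2) weight 1/132
  (Z=0, X=1, Y=1, U=0, W=3) weight 1/132
  (Z=0, X=1, Y=1, U=1, W=2) weight 1/44
  (Z=0, X=1, Y=1, U=1, W=3) weight 1/44
  (Z=2, X=2, Y=0, U=0, W=2) weight 1/198
  … 15 more
Group by Z:
  weight(Z=0) = 3/22
  weight(Z=2) = 2/11
Total weight = 3/22 + 2/11 = 7/22
P(Z=0 | obs) = 3/22 / 7/22 = 3/7
P(Z=2 | obs) = 2/11 / 7/22 = 4/7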